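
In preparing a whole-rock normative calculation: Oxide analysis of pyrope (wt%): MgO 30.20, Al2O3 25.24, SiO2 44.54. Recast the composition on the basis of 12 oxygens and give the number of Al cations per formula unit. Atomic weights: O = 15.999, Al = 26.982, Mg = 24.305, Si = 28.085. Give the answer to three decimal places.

1.997 Al apfu

MgO (M=40.304): mol = 0.74931; Mg = 0.74931, O = 0.74931.
Al2O3 (M=101.961): mol = 0.24755; Al = 0.49510, O = 0.74265.
SiO2 (M=60.083): mol = 0.74131; Si = 0.74131, O = 1.48262.
ΣO = 2.97458; factor = 12/ΣO = 4.03418.
Al apfu = 0.49510 × 4.03418 = 1.997.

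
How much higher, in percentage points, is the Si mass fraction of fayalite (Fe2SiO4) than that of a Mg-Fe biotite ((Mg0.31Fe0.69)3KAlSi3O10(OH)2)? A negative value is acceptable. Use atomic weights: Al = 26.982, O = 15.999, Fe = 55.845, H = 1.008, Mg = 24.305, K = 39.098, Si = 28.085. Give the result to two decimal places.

M(Fe2SiO4) = 203.771 g/mol, so wt% Si = 28.085/203.771 × 100 = 13.78%.
M((Mg0.31Fe0.69)3KAlSi3O10(OH)2) = 482.542 g/mol, so wt% Si = 84.255/482.542 × 100 = 17.46%.
13.78 − 17.46 = -3.68 pp.

-3.68 percentage points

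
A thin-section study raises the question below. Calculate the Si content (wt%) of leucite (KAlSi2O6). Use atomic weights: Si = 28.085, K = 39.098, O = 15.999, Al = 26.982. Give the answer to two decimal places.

25.74 wt%

Molar mass of KAlSi2O6: 1×39.098 + 1×26.982 + 2×28.085 + 6×15.999 = 218.244 g/mol.
Mass of Si per formula unit: 2 × 28.085 = 56.170 g.
Weight fraction Si = 56.170 / 218.244 = 0.2574.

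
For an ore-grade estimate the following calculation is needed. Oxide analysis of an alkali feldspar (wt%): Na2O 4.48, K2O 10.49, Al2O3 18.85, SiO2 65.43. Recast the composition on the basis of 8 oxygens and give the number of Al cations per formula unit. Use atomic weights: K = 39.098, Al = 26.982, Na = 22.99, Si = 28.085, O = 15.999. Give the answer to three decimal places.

4.48 wt% Na2O ÷ 61.979 g/mol = 0.07228 mol, giving 0.14456 Na and 0.07228 O.
10.49 wt% K2O ÷ 94.195 g/mol = 0.11136 mol, giving 0.22272 K and 0.11136 O.
18.85 wt% Al2O3 ÷ 101.961 g/mol = 0.18487 mol, giving 0.36974 Al and 0.55461 O.
65.43 wt% SiO2 ÷ 60.083 g/mol = 1.08899 mol, giving 1.08899 Si and 2.17798 O.
Oxygen sums to 2.91623; scaling by 8/2.91623 = 2.74327 puts the formula on 8 O.
Al: 0.36974 × 2.74327 = 1.014 atoms per formula unit.

1.014 Al apfu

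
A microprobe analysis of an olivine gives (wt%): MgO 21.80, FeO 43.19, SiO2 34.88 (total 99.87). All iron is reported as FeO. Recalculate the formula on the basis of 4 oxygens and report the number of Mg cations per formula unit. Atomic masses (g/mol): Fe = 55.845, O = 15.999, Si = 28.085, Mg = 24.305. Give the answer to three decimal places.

MgO: 21.80/40.304 = 0.54089 mol → 0.54089 mol Mg, 0.54089 mol O.
FeO: 43.19/71.844 = 0.60116 mol → 0.60116 mol Fe, 0.60116 mol O.
SiO2: 34.88/60.083 = 0.58053 mol → 0.58053 mol Si, 1.16106 mol O.
Total oxygen = 2.30311 mol. Normalization factor = 4/2.30311 = 1.73678.
Mg per 4 O = 0.54089 × 1.73678 = 0.939.

0.939 Mg apfu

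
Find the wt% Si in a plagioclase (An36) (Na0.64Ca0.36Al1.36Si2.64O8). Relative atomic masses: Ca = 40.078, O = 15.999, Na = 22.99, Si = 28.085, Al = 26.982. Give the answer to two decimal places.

M(Na0.64Ca0.36Al1.36Si2.64O8) = 267.974 g/mol.
Si contributes 2.64 × 28.085 = 74.144 g per mole.
74.144/267.974 = 0.2767 → 27.67%.

27.67 wt%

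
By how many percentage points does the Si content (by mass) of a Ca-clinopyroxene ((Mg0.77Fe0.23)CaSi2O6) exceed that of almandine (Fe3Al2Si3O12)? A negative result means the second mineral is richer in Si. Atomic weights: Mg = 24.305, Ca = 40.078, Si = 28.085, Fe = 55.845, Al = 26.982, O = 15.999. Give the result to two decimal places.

First mineral: 56.170 g Si in 223.801 g formula = 25.10 wt% Si.
Second mineral: 84.255 g Si in 497.742 g formula = 16.93 wt% Si.
25.10% − 16.93% gives a difference of 8.17 percentage points.

8.17 percentage points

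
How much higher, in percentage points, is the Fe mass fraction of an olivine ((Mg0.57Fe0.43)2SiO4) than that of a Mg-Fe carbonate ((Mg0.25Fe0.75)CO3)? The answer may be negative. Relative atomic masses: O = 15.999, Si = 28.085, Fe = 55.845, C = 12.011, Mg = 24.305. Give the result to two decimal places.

M((Mg0.57Fe0.43)2SiO4) = 167.815 g/mol, so wt% Fe = 48.027/167.815 × 100 = 28.62%.
M((Mg0.25Fe0.75)CO3) = 107.968 g/mol, so wt% Fe = 41.884/107.968 × 100 = 38.79%.
28.62 − 38.79 = -10.17 pp.

-10.17 percentage points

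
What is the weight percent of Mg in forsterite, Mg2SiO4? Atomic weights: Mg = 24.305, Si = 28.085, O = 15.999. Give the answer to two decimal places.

M(Mg2SiO4) = 140.691 g/mol.
Mg contributes 2 × 24.305 = 48.610 g per mole.
48.610/140.691 = 0.3455 → 34.55%.

34.55 mass %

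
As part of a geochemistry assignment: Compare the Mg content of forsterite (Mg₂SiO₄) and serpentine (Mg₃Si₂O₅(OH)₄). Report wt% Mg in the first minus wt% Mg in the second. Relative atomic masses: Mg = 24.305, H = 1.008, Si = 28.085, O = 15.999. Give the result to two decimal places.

M(Mg₂SiO₄) = 140.691 g/mol, so wt% Mg = 48.610/140.691 × 100 = 34.55%.
M(Mg₃Si₂O₅(OH)₄) = 277.108 g/mol, so wt% Mg = 72.915/277.108 × 100 = 26.31%.
34.55 − 26.31 = 8.24 pp.

8.24 percentage points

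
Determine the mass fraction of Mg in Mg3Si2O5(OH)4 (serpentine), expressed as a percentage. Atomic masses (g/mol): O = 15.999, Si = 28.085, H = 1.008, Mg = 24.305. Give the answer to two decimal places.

Molar mass of Mg3Si2O5(OH)4: 3×24.305 + 2×28.085 + 9×15.999 + 4×1.008 = 277.108 g/mol.
Mass of Mg per formula unit: 3 × 24.305 = 72.915 g.
Weight fraction Mg = 72.915 / 277.108 = 0.2631.

26.31 mass %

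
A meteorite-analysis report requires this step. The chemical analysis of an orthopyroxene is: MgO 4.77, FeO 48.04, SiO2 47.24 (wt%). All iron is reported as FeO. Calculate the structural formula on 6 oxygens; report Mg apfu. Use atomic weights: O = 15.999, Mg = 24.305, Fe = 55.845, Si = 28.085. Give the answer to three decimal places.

0.301 Mg apfu

MgO (M=40.304): mol = 0.11835; Mg = 0.11835, O = 0.11835.
FeO (M=71.844): mol = 0.66867; Fe = 0.66867, O = 0.66867.
SiO2 (M=60.083): mol = 0.78625; Si = 0.78625, O = 1.57250.
ΣO = 2.35952; factor = 6/ΣO = 2.54289.
Mg apfu = 0.11835 × 2.54289 = 0.301.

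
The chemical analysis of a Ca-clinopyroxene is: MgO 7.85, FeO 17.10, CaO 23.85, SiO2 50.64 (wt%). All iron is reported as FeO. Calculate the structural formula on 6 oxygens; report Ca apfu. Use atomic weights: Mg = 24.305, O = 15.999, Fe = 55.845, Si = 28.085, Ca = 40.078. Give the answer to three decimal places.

1.003 Ca apfu

7.85 wt% MgO ÷ 40.304 g/mol = 0.19477 mol, giving 0.19477 Mg and 0.19477 O.
17.10 wt% FeO ÷ 71.844 g/mol = 0.23802 mol, giving 0.23802 Fe and 0.23802 O.
23.85 wt% CaO ÷ 56.077 g/mol = 0.42531 mol, giving 0.42531 Ca and 0.42531 O.
50.64 wt% SiO2 ÷ 60.083 g/mol = 0.84283 mol, giving 0.84283 Si and 1.68566 O.
Oxygen sums to 2.54376; scaling by 6/2.54376 = 2.35871 puts the formula on 6 O.
Ca: 0.42531 × 2.35871 = 1.003 atoms per formula unit.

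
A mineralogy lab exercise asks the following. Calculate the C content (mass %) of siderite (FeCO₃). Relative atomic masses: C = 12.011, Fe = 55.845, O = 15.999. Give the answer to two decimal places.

10.37 mass %

Molar mass of FeCO₃: 1*55.845 + 1*12.011 + 3*15.999 = 115.853 g/mol.
Mass of C per formula unit: 1 × 12.011 = 12.011 g.
Weight fraction C = 12.011 / 115.853 = 0.1037.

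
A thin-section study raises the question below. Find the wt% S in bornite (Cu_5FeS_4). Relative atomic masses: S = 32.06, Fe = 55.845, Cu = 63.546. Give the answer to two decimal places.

Molar mass of Cu_5FeS_4: 5*63.546 + 1*55.845 + 4*32.06 = 501.815 g/mol.
Mass of S per formula unit: 4 × 32.06 = 128.240 g.
Weight fraction S = 128.240 / 501.815 = 0.2556.

25.56 weight percent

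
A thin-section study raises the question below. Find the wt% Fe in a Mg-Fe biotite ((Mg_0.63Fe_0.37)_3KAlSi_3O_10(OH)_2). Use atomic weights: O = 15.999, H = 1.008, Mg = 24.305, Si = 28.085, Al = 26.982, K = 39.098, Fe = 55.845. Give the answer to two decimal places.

13.71 weight percent

Molar mass of (Mg_0.63Fe_0.37)_3KAlSi_3O_10(OH)_2: 1.89·24.305 + 1.11·55.845 + 1·39.098 + 1·26.982 + 3·28.085 + 12·15.999 + 2·1.008 = 452.263 g/mol.
Mass of Fe per formula unit: 1.11 × 55.845 = 61.988 g.
Weight fraction Fe = 61.988 / 452.263 = 0.1371.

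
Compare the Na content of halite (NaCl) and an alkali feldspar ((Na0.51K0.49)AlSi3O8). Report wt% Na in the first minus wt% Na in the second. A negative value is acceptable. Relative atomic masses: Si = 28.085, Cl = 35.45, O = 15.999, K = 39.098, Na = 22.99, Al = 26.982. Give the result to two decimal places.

Na in NaCl: molar mass 58.440 g/mol; 1×22.99 = 22.990 g → 39.34 wt%.
Na in (Na0.51K0.49)AlSi3O8: molar mass 270.112 g/mol; 0.51×22.99 = 11.725 g → 4.34 wt%.
Difference = 39.34 − 4.34 = 35.00 percentage points.

35.00 percentage points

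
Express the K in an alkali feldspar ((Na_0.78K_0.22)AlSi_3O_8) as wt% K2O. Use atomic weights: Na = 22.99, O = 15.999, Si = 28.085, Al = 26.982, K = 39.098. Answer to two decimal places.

3.90 wt%

M((Na_0.78K_0.22)AlSi_3O_8) = 265.763 g/mol; M(K2O) = 94.195 g/mol.
Moles K2O per formula unit = 0.22 K ÷ 2 = 0.1100.
K2O fraction = (0.1100 × 94.195) / 265.763 = 10.361/265.763 = 0.0390.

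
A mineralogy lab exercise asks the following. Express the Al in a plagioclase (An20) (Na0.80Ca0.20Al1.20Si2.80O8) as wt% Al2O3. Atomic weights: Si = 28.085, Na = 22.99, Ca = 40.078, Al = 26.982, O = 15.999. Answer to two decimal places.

23.05 wt%

Molar mass of Na0.80Ca0.20Al1.20Si2.80O8 = 0.80*22.99 + 0.20*40.078 + 1.20*26.982 + 2.80*28.085 + 8*15.999 = 265.416 g/mol.
Each formula unit contains 1.20 Al, equivalent to 1.20/2 = 0.6000 mol Al2O3.
M(Al2O3) = 2×26.982 + 3×15.999 = 101.961 g/mol.
Mass of Al2O3 per formula unit = 0.6000 × 101.961 = 61.177 g.
Al2O3 wt% = 61.177 / 265.416 × 100 = 23.05%.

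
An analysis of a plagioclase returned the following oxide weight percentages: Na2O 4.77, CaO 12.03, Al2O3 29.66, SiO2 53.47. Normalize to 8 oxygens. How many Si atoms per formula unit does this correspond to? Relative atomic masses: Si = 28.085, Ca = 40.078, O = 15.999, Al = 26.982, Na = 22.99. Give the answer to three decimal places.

2.418 Si apfu

4.77 wt% Na2O ÷ 61.979 g/mol = 0.07696 mol, giving 0.15392 Na and 0.07696 O.
12.03 wt% CaO ÷ 56.077 g/mol = 0.21453 mol, giving 0.21453 Ca and 0.21453 O.
29.66 wt% Al2O3 ÷ 101.961 g/mol = 0.29090 mol, giving 0.58180 Al and 0.87270 O.
53.47 wt% SiO2 ÷ 60.083 g/mol = 0.88994 mol, giving 0.88994 Si and 1.77988 O.
Oxygen sums to 2.94407; scaling by 8/2.94407 = 2.71733 puts the formula on 8 O.
Si: 0.88994 × 2.71733 = 2.418 atoms per formula unit.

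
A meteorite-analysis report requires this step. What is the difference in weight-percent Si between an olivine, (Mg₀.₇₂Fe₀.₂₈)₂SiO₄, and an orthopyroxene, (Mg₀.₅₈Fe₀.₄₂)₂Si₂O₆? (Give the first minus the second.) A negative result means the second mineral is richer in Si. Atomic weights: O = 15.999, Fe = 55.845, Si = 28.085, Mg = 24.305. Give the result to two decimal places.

First mineral: 28.085 g Si in 158.353 g formula = 17.74 wt% Si.
Second mineral: 56.170 g Si in 227.268 g formula = 24.72 wt% Si.
17.74% − 24.72% gives a difference of -6.98 percentage points.

-6.98 percentage points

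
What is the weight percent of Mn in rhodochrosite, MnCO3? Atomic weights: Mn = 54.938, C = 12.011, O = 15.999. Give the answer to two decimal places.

M(MnCO3) = 114.946 g/mol.
Mn contributes 1 × 54.938 = 54.938 g per mole.
54.938/114.946 = 0.4779 → 47.79%.

47.79 weight percent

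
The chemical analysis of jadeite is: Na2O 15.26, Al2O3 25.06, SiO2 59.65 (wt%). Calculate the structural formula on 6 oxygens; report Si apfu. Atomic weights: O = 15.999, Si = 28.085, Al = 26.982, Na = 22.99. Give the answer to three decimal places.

2.006 Si apfu

Na2O (M=61.979): mol = 0.24621; Na = 0.49242, O = 0.24621.
Al2O3 (M=101.961): mol = 0.24578; Al = 0.49156, O = 0.73734.
SiO2 (M=60.083): mol = 0.99279; Si = 0.99279, O = 1.98558.
ΣO = 2.96913; factor = 6/ΣO = 2.02079.
Si apfu = 0.99279 × 2.02079 = 2.006.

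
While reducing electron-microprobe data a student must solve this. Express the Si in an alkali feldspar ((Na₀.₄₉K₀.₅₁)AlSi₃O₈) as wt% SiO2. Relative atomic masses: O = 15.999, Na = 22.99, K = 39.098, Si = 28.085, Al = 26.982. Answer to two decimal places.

66.65 wt%

Formula mass = 270.434 g/mol.
3 Si → 3.0000 mol SiO2 per formula unit; M(SiO2) = 60.083, so SiO2 mass = 180.249 g.
180.249/270.434 × 100 = 66.65 wt%.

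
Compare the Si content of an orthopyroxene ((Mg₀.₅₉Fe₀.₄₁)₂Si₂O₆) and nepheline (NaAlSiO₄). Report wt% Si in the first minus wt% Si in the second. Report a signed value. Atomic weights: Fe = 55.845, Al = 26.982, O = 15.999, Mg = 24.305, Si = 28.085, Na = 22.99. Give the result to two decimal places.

Si in (Mg₀.₅₉Fe₀.₄₁)₂Si₂O₆: molar mass 226.637 g/mol; 2×28.085 = 56.170 g → 24.78 wt%.
Si in NaAlSiO₄: molar mass 142.053 g/mol; 1×28.085 = 28.085 g → 19.77 wt%.
Difference = 24.78 − 19.77 = 5.01 percentage points.

5.01 percentage points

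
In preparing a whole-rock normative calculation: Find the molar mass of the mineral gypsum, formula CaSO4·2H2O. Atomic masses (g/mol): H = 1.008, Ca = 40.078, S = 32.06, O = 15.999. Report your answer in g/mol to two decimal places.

The formula mass is the sum 1×40.078 + 1×32.06 + 6×15.999 + 4×1.008.

172.16 g/mol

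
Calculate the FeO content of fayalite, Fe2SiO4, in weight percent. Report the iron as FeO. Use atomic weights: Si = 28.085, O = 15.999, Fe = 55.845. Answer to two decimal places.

70.51 wt%

Molar mass of Fe2SiO4 = 2*55.845 + 1*28.085 + 4*15.999 = 203.771 g/mol.
Each formula unit contains 2 Fe, equivalent to 2/1 = 2.0000 mol FeO.
M(FeO) = 1×55.845 + 1×15.999 = 71.844 g/mol.
Mass of FeO per formula unit = 2.0000 × 71.844 = 143.688 g.
FeO wt% = 143.688 / 203.771 × 100 = 70.51%.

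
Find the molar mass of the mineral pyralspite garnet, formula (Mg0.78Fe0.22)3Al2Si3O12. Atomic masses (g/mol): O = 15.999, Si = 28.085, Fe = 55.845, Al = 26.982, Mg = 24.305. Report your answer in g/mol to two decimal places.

M = 2.34·24.305 + 0.66·55.845 + 2·26.982 + 3·28.085 + 12·15.999

423.94 g/mol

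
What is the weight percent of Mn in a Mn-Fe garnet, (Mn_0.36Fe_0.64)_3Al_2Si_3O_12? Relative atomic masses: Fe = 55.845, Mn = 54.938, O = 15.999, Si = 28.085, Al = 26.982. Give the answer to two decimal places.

Molar mass of (Mn_0.36Fe_0.64)_3Al_2Si_3O_12: 1.08*54.938 + 1.92*55.845 + 2*26.982 + 3*28.085 + 12*15.999 = 496.762 g/mol.
Mass of Mn per formula unit: 1.08 × 54.938 = 59.333 g.
Weight fraction Mn = 59.333 / 496.762 = 0.1194.

11.94 mass %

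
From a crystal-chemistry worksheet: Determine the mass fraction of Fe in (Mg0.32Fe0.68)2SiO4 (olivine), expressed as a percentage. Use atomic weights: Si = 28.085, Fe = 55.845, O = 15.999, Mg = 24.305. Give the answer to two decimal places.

41.37 wt%

Molar mass of (Mg0.32Fe0.68)2SiO4: 0.64×24.305 + 1.36×55.845 + 1×28.085 + 4×15.999 = 183.585 g/mol.
Mass of Fe per formula unit: 1.36 × 55.845 = 75.949 g.
Weight fraction Fe = 75.949 / 183.585 = 0.4137.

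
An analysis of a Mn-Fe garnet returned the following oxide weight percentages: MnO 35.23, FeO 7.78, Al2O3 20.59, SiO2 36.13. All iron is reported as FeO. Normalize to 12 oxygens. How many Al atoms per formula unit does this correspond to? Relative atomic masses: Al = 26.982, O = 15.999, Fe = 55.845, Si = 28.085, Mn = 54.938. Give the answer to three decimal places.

2.008 Al apfu

35.23 wt% MnO ÷ 70.937 g/mol = 0.49664 mol, giving 0.49664 Mn and 0.49664 O.
7.78 wt% FeO ÷ 71.844 g/mol = 0.10829 mol, giving 0.10829 Fe and 0.10829 O.
20.59 wt% Al2O3 ÷ 101.961 g/mol = 0.20194 mol, giving 0.40388 Al and 0.60582 O.
36.13 wt% SiO2 ÷ 60.083 g/mol = 0.60133 mol, giving 0.60133 Si and 1.20266 O.
Oxygen sums to 2.41341; scaling by 12/2.41341 = 4.97222 puts the formula on 12 O.
Al: 0.40388 × 4.97222 = 2.008 atoms per formula unit.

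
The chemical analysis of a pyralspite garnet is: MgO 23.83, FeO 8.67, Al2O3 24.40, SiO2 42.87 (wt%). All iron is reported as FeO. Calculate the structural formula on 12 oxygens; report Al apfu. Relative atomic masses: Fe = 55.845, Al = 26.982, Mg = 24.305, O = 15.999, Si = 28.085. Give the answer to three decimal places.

23.83 wt% MgO ÷ 40.304 g/mol = 0.59126 mol, giving 0.59126 Mg and 0.59126 O.
8.67 wt% FeO ÷ 71.844 g/mol = 0.12068 mol, giving 0.12068 Fe and 0.12068 O.
24.40 wt% Al2O3 ÷ 101.961 g/mol = 0.23931 mol, giving 0.47862 Al and 0.71793 O.
42.87 wt% SiO2 ÷ 60.083 g/mol = 0.71351 mol, giving 0.71351 Si and 1.42702 O.
Oxygen sums to 2.85689; scaling by 12/2.85689 = 4.20037 puts the formula on 12 O.
Al: 0.47862 × 4.20037 = 2.010 atoms per formula unit.

2.010 Al apfu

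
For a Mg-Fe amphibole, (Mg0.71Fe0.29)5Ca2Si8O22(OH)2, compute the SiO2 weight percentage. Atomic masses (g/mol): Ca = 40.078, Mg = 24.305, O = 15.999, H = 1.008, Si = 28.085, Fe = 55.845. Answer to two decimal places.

56.02 wt%

Molar mass of (Mg0.71Fe0.29)5Ca2Si8O22(OH)2 = 3.55*24.305 + 1.45*55.845 + 2*40.078 + 8*28.085 + 24*15.999 + 2*1.008 = 858.086 g/mol.
Each formula unit contains 8 Si, equivalent to 8/1 = 8.0000 mol SiO2.
M(SiO2) = 1×28.085 + 2×15.999 = 60.083 g/mol.
Mass of SiO2 per formula unit = 8.0000 × 60.083 = 480.664 g.
SiO2 wt% = 480.664 / 858.086 × 100 = 56.02%.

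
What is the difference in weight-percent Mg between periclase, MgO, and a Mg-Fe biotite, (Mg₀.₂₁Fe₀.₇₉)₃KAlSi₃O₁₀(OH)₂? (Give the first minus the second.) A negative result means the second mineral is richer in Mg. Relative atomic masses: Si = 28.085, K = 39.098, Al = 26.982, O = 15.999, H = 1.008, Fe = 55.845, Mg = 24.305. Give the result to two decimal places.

First mineral: 24.305 g Mg in 40.304 g formula = 60.30 wt% Mg.
Second mineral: 15.312 g Mg in 492.004 g formula = 3.11 wt% Mg.
60.30% − 3.11% gives a difference of 57.19 percentage points.

57.19 percentage points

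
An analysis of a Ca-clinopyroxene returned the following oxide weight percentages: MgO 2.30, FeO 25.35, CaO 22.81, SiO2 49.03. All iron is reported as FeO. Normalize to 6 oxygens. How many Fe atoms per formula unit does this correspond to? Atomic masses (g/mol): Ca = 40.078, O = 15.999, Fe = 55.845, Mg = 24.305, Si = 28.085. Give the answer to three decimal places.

MgO: 2.30/40.304 = 0.05707 mol → 0.05707 mol Mg, 0.05707 mol O.
FeO: 25.35/71.844 = 0.35285 mol → 0.35285 mol Fe, 0.35285 mol O.
CaO: 22.81/56.077 = 0.40676 mol → 0.40676 mol Ca, 0.40676 mol O.
SiO2: 49.03/60.083 = 0.81604 mol → 0.81604 mol Si, 1.63208 mol O.
Total oxygen = 2.44876 mol. Normalization factor = 6/2.44876 = 2.45022.
Fe per 6 O = 0.35285 × 2.45022 = 0.865.

0.865 Fe apfu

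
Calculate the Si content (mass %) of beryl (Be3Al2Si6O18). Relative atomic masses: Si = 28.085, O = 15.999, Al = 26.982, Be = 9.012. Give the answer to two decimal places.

Molar mass of Be3Al2Si6O18: 3*9.012 + 2*26.982 + 6*28.085 + 18*15.999 = 537.492 g/mol.
Mass of Si per formula unit: 6 × 28.085 = 168.510 g.
Weight fraction Si = 168.510 / 537.492 = 0.3135.

31.35 mass %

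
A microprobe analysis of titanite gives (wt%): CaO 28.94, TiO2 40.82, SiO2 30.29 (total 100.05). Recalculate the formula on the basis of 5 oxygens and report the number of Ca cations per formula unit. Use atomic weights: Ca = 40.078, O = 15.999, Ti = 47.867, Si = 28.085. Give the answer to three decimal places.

1.013 Ca apfu

CaO: 28.94/56.077 = 0.51608 mol → 0.51608 mol Ca, 0.51608 mol O.
TiO2: 40.82/79.865 = 0.51111 mol → 0.51111 mol Ti, 1.02222 mol O.
SiO2: 30.29/60.083 = 0.50414 mol → 0.50414 mol Si, 1.00828 mol O.
Total oxygen = 2.54658 mol. Normalization factor = 5/2.54658 = 1.96342.
Ca per 5 O = 0.51608 × 1.96342 = 1.013.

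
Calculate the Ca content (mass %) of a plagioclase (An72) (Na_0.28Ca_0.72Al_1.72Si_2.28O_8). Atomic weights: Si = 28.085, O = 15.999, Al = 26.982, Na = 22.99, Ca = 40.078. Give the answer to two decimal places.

Formula mass = 0.28*22.99 + 0.72*40.078 + 1.72*26.982 + 2.28*28.085 + 8*15.999 = 273.728 g/mol, of which 28.856 g is Ca.
So Ca makes up 28.856/273.728 = 0.1054 of the mass, i.e. 10.54%.

10.54 mass %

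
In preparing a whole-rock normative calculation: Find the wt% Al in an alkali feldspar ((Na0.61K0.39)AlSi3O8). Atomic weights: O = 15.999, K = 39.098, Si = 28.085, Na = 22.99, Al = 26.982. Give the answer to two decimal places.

M((Na0.61K0.39)AlSi3O8) = 268.501 g/mol.
Al contributes 1 × 26.982 = 26.982 g per mole.
26.982/268.501 = 0.1005 → 10.05%.

10.05 mass %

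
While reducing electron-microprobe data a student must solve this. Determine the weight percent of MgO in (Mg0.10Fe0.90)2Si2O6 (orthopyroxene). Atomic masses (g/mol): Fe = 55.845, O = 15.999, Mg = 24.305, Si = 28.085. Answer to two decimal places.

Formula mass = 257.546 g/mol.
0.20 Mg → 0.2000 mol MgO per formula unit; M(MgO) = 40.304, so MgO mass = 8.061 g.
8.061/257.546 × 100 = 3.13 wt%.

3.13 wt%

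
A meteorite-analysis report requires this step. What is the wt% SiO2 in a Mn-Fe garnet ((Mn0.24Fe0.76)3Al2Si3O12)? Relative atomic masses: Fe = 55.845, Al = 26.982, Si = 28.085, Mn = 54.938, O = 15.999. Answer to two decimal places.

M((Mn0.24Fe0.76)3Al2Si3O12) = 497.089 g/mol; M(SiO2) = 60.083 g/mol.
Moles SiO2 per formula unit = 3 Si ÷ 1 = 3.0000.
SiO2 fraction = (3.0000 × 60.083) / 497.089 = 180.249/497.089 = 0.3626.

36.26 wt%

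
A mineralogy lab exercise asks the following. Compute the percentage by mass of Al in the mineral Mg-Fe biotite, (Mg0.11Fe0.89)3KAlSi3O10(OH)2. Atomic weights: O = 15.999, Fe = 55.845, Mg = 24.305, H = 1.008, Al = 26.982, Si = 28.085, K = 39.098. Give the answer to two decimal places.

5.38 mass %

Formula mass = 0.33×24.305 + 2.67×55.845 + 1×39.098 + 1×26.982 + 3×28.085 + 12×15.999 + 2×1.008 = 501.466 g/mol, of which 26.982 g is Al.
So Al makes up 26.982/501.466 = 0.0538 of the mass, i.e. 5.38%.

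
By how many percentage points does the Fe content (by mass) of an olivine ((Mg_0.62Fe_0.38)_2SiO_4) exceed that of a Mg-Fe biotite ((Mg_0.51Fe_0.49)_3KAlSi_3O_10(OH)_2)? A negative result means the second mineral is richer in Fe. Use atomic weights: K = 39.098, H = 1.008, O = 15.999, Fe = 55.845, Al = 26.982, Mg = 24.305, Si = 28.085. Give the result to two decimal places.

8.07 percentage points

Fe in (Mg_0.62Fe_0.38)_2SiO_4: molar mass 164.661 g/mol; 0.76×55.845 = 42.442 g → 25.78 wt%.
Fe in (Mg_0.51Fe_0.49)_3KAlSi_3O_10(OH)_2: molar mass 463.618 g/mol; 1.47×55.845 = 82.092 g → 17.71 wt%.
Difference = 25.78 − 17.71 = 8.07 percentage points.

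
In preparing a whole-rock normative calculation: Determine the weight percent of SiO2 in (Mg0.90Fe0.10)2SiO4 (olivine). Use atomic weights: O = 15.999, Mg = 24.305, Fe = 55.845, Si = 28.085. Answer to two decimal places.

Formula mass = 146.999 g/mol.
1 Si → 1.0000 mol SiO2 per formula unit; M(SiO2) = 60.083, so SiO2 mass = 60.083 g.
60.083/146.999 × 100 = 40.87 wt%.

40.87 wt%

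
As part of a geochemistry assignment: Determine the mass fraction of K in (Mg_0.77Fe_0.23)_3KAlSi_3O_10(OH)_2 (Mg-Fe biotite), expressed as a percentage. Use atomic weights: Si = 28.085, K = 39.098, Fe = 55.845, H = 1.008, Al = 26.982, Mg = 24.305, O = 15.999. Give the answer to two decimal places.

Formula mass = 2.31·24.305 + 0.69·55.845 + 1·39.098 + 1·26.982 + 3·28.085 + 12·15.999 + 2·1.008 = 439.017 g/mol, of which 39.098 g is K.
So K makes up 39.098/439.017 = 0.0891 of the mass, i.e. 8.91%.

8.91 mass %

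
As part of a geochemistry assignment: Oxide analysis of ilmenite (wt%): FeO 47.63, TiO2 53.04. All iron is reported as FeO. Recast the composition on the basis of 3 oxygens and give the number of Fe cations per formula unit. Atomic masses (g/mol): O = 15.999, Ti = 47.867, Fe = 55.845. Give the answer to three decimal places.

0.999 Fe apfu

FeO (M=71.844): mol = 0.66296; Fe = 0.66296, O = 0.66296.
TiO2 (M=79.865): mol = 0.66412; Ti = 0.66412, O = 1.32824.
ΣO = 1.99120; factor = 3/ΣO = 1.50663.
Fe apfu = 0.66296 × 1.50663 = 0.999.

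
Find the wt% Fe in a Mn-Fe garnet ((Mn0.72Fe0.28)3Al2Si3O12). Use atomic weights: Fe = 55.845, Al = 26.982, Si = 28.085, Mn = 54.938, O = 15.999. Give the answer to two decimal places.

9.46 wt%

Formula mass = 2.16·54.938 + 0.84·55.845 + 2·26.982 + 3·28.085 + 12·15.999 = 495.783 g/mol, of which 46.910 g is Fe.
So Fe makes up 46.910/495.783 = 0.0946 of the mass, i.e. 9.46%.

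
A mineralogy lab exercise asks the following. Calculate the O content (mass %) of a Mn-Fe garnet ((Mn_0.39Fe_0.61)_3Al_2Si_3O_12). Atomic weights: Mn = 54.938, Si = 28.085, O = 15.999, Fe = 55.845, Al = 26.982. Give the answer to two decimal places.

M((Mn_0.39Fe_0.61)_3Al_2Si_3O_12) = 496.681 g/mol.
O contributes 12 × 15.999 = 191.988 g per mole.
191.988/496.681 = 0.3865 → 38.65%.

38.65 mass %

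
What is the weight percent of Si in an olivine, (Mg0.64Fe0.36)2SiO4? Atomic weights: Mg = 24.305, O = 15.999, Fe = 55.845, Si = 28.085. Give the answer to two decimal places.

17.19 mass %

Formula mass = 1.28·24.305 + 0.72·55.845 + 1·28.085 + 4·15.999 = 163.400 g/mol, of which 28.085 g is Si.
So Si makes up 28.085/163.400 = 0.1719 of the mass, i.e. 17.19%.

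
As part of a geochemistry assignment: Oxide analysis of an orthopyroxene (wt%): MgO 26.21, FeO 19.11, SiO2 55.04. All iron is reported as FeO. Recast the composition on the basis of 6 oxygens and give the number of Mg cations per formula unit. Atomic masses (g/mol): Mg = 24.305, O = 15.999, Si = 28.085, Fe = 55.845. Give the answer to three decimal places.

26.21 wt% MgO ÷ 40.304 g/mol = 0.65031 mol, giving 0.65031 Mg and 0.65031 O.
19.11 wt% FeO ÷ 71.844 g/mol = 0.26599 mol, giving 0.26599 Fe and 0.26599 O.
55.04 wt% SiO2 ÷ 60.083 g/mol = 0.91607 mol, giving 0.91607 Si and 1.83214 O.
Oxygen sums to 2.74844; scaling by 6/2.74844 = 2.18306 puts the formula on 6 O.
Mg: 0.65031 × 2.18306 = 1.420 atoms per formula unit.

1.420 Mg apfu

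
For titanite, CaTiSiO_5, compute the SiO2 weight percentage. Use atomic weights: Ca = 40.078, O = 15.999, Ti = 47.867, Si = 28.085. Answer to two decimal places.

30.65 wt%

M(CaTiSiO_5) = 196.025 g/mol; M(SiO2) = 60.083 g/mol.
Moles SiO2 per formula unit = 1 Si ÷ 1 = 1.0000.
SiO2 fraction = (1.0000 × 60.083) / 196.025 = 60.083/196.025 = 0.3065.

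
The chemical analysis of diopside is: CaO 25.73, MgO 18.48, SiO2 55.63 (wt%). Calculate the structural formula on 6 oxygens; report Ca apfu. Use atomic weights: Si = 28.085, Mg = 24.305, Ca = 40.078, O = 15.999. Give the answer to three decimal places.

0.994 Ca apfu

CaO: 25.73/56.077 = 0.45883 mol → 0.45883 mol Ca, 0.45883 mol O.
MgO: 18.48/40.304 = 0.45852 mol → 0.45852 mol Mg, 0.45852 mol O.
SiO2: 55.63/60.083 = 0.92589 mol → 0.92589 mol Si, 1.85178 mol O.
Total oxygen = 2.76913 mol. Normalization factor = 6/2.76913 = 2.16675.
Ca per 6 O = 0.45883 × 2.16675 = 0.994.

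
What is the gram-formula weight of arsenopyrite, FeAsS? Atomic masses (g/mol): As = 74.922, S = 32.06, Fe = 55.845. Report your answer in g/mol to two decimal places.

Fe: 1 × 55.845 = 55.8450
As: 1 × 74.922 = 74.9220
S: 1 × 32.06 = 32.0600
Summing the contributions gives the formula mass.

162.83 g/mol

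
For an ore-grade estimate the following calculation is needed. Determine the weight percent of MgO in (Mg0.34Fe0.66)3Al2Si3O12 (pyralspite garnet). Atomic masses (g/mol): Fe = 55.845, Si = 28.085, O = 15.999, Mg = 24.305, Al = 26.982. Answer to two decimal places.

8.83 wt%

Formula mass = 465.571 g/mol.
1.02 Mg → 1.0200 mol MgO per formula unit; M(MgO) = 40.304, so MgO mass = 41.110 g.
41.110/465.571 × 100 = 8.83 wt%.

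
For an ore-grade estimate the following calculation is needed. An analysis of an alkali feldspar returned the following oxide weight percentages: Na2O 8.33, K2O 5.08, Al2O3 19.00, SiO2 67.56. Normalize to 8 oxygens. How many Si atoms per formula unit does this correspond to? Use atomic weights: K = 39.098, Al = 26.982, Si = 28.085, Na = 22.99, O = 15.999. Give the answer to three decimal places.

8.33 wt% Na2O ÷ 61.979 g/mol = 0.13440 mol, giving 0.26880 Na and 0.13440 O.
5.08 wt% K2O ÷ 94.195 g/mol = 0.05393 mol, giving 0.10786 K and 0.05393 O.
19.00 wt% Al2O3 ÷ 101.961 g/mol = 0.18635 mol, giving 0.37270 Al and 0.55905 O.
67.56 wt% SiO2 ÷ 60.083 g/mol = 1.12444 mol, giving 1.12444 Si and 2.24888 O.
Oxygen sums to 2.99626; scaling by 8/2.99626 = 2.67000 puts the formula on 8 O.
Si: 1.12444 × 2.67000 = 3.002 atoms per formula unit.

3.002 Si apfu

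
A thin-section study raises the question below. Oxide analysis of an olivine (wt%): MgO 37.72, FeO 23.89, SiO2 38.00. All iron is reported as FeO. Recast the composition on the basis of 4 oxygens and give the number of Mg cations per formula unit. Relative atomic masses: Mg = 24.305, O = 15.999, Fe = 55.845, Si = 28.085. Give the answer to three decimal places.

37.72 wt% MgO ÷ 40.304 g/mol = 0.93589 mol, giving 0.93589 Mg and 0.93589 O.
23.89 wt% FeO ÷ 71.844 g/mol = 0.33253 mol, giving 0.33253 Fe and 0.33253 O.
38.00 wt% SiO2 ÷ 60.083 g/mol = 0.63246 mol, giving 0.63246 Si and 1.26492 O.
Oxygen sums to 2.53334; scaling by 4/2.53334 = 1.57894 puts the formula on 4 O.
Mg: 0.93589 × 1.57894 = 1.478 atoms per formula unit.

1.478 Mg apfu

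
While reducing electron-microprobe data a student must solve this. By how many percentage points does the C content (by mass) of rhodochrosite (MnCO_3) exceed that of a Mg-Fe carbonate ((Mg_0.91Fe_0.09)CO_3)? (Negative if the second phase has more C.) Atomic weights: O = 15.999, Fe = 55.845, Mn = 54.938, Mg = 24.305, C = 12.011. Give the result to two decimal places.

First mineral: 12.011 g C in 114.946 g formula = 10.45 wt% C.
Second mineral: 12.011 g C in 87.152 g formula = 13.78 wt% C.
10.45% − 13.78% gives a difference of -3.33 percentage points.

-3.33 percentage points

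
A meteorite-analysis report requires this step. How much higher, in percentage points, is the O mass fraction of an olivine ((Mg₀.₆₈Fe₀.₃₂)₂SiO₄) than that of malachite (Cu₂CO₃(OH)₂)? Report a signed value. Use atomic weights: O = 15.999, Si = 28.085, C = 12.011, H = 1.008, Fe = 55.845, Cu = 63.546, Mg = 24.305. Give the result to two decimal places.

First mineral: 63.996 g O in 160.877 g formula = 39.78 wt% O.
Second mineral: 79.995 g O in 221.114 g formula = 36.18 wt% O.
39.78% − 36.18% gives a difference of 3.60 percentage points.

3.60 percentage points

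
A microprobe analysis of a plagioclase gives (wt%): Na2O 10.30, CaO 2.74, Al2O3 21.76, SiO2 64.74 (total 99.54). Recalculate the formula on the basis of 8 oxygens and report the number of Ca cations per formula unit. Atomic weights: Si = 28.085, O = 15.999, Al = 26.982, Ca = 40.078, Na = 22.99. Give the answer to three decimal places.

0.130 Ca apfu

Na2O: 10.30/61.979 = 0.16619 mol → 0.33238 mol Na, 0.16619 mol O.
CaO: 2.74/56.077 = 0.04886 mol → 0.04886 mol Ca, 0.04886 mol O.
Al2O3: 21.76/101.961 = 0.21341 mol → 0.42682 mol Al, 0.64023 mol O.
SiO2: 64.74/60.083 = 1.07751 mol → 1.07751 mol Si, 2.15502 mol O.
Total oxygen = 3.01030 mol. Normalization factor = 8/3.01030 = 2.65754.
Ca per 8 O = 0.04886 × 2.65754 = 0.130.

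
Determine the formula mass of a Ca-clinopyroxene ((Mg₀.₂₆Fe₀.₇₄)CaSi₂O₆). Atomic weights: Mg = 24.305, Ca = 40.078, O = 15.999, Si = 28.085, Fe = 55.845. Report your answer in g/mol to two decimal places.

The formula mass is the sum 0.26·24.305 + 0.74·55.845 + 1·40.078 + 2·28.085 + 6·15.999.

239.89 g/mol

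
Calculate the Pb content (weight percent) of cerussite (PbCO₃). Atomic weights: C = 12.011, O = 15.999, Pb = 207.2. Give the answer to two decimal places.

Formula mass = 1*207.2 + 1*12.011 + 3*15.999 = 267.208 g/mol, of which 207.200 g is Pb.
So Pb makes up 207.200/267.208 = 0.7754 of the mass, i.e. 77.54%.

77.54 weight percent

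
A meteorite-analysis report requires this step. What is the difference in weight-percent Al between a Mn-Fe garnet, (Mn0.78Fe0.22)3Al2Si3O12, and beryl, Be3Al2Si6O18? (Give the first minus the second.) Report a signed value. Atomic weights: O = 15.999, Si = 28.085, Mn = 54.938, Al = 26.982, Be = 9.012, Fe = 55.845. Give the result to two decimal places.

M((Mn0.78Fe0.22)3Al2Si3O12) = 495.620 g/mol, so wt% Al = 53.964/495.620 × 100 = 10.89%.
M(Be3Al2Si6O18) = 537.492 g/mol, so wt% Al = 53.964/537.492 × 100 = 10.04%.
10.89 − 10.04 = 0.85 pp.

0.85 percentage points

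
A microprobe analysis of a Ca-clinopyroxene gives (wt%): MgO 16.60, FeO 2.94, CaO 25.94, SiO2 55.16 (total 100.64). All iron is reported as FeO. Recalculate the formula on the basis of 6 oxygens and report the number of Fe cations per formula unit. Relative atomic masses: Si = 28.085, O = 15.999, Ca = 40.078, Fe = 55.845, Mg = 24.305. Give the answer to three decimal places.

MgO (M=40.304): mol = 0.41187; Mg = 0.41187, O = 0.41187.
FeO (M=71.844): mol = 0.04092; Fe = 0.04092, O = 0.04092.
CaO (M=56.077): mol = 0.46258; Ca = 0.46258, O = 0.46258.
SiO2 (M=60.083): mol = 0.91806; Si = 0.91806, O = 1.83612.
ΣO = 2.75149; factor = 6/ΣO = 2.18064.
Fe apfu = 0.04092 × 2.18064 = 0.089.

0.089 Fe apfu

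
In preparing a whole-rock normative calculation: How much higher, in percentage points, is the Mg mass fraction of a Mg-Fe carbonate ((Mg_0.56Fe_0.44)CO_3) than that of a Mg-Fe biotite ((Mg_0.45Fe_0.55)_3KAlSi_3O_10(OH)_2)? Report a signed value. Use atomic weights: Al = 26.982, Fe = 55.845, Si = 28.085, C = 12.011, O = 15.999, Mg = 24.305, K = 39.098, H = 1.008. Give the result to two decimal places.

6.87 percentage points

First mineral: 13.611 g Mg in 98.191 g formula = 13.86 wt% Mg.
Second mineral: 32.812 g Mg in 469.295 g formula = 6.99 wt% Mg.
13.86% − 6.99% gives a difference of 6.87 percentage points.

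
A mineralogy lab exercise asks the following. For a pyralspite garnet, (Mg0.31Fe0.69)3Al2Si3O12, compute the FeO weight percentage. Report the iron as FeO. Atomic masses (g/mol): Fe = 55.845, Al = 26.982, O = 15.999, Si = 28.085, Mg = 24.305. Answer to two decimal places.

M((Mg0.31Fe0.69)3Al2Si3O12) = 468.410 g/mol; M(FeO) = 71.844 g/mol.
Moles FeO per formula unit = 2.07 Fe ÷ 1 = 2.0700.
FeO fraction = (2.0700 × 71.844) / 468.410 = 148.717/468.410 = 0.3175.

31.75 wt%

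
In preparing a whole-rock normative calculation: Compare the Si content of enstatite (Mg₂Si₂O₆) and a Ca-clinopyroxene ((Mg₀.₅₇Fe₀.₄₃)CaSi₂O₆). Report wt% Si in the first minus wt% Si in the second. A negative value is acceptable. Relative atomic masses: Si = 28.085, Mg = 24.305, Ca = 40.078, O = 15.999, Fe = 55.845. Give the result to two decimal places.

3.57 percentage points

Si in Mg₂Si₂O₆: molar mass 200.774 g/mol; 2×28.085 = 56.170 g → 27.98 wt%.
Si in (Mg₀.₅₇Fe₀.₄₃)CaSi₂O₆: molar mass 230.109 g/mol; 2×28.085 = 56.170 g → 24.41 wt%.
Difference = 27.98 − 24.41 = 3.57 percentage points.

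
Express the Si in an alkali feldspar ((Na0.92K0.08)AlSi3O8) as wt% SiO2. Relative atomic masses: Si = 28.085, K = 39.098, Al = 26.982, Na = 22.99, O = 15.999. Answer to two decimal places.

68.40 wt%

Molar mass of (Na0.92K0.08)AlSi3O8 = 0.92*22.99 + 0.08*39.098 + 1*26.982 + 3*28.085 + 8*15.999 = 263.508 g/mol.
Each formula unit contains 3 Si, equivalent to 3/1 = 3.0000 mol SiO2.
M(SiO2) = 1×28.085 + 2×15.999 = 60.083 g/mol.
Mass of SiO2 per formula unit = 3.0000 × 60.083 = 180.249 g.
SiO2 wt% = 180.249 / 263.508 × 100 = 68.40%.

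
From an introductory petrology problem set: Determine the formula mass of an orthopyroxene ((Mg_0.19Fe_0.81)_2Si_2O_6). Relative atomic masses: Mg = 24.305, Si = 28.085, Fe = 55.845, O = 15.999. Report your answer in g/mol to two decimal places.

Mg: 0.38 × 24.305 = 9.2359
Fe: 1.62 × 55.845 = 90.4689
Si: 2 × 28.085 = 56.1700
O: 6 × 15.999 = 95.9940
Summing the contributions gives the formula mass.

251.87 g/mol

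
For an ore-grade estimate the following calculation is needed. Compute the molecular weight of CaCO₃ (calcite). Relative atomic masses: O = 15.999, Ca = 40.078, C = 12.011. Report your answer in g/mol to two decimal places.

100.09 g/mol

M = 1*40.078 + 1*12.011 + 3*15.999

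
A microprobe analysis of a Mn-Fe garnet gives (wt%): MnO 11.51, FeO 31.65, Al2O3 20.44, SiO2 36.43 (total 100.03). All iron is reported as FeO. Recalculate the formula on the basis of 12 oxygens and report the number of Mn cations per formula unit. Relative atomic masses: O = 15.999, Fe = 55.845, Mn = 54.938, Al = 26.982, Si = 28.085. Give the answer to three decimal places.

0.806 Mn apfu

MnO (M=70.937): mol = 0.16226; Mn = 0.16226, O = 0.16226.
FeO (M=71.844): mol = 0.44054; Fe = 0.44054, O = 0.44054.
Al2O3 (M=101.961): mol = 0.20047; Al = 0.40094, O = 0.60141.
SiO2 (M=60.083): mol = 0.60633; Si = 0.60633, O = 1.21266.
ΣO = 2.41687; factor = 12/ΣO = 4.96510.
Mn apfu = 0.16226 × 4.96510 = 0.806.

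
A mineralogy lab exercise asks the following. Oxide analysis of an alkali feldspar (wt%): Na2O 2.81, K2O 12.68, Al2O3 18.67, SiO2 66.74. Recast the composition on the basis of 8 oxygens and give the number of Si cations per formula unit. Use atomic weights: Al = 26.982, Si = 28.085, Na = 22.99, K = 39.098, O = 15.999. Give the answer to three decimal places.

2.81 wt% Na2O ÷ 61.979 g/mol = 0.04534 mol, giving 0.09068 Na and 0.04534 O.
12.68 wt% K2O ÷ 94.195 g/mol = 0.13461 mol, giving 0.26922 K and 0.13461 O.
18.67 wt% Al2O3 ÷ 101.961 g/mol = 0.18311 mol, giving 0.36622 Al and 0.54933 O.
66.74 wt% SiO2 ÷ 60.083 g/mol = 1.11080 mol, giving 1.11080 Si and 2.22160 O.
Oxygen sums to 2.95088; scaling by 8/2.95088 = 2.71106 puts the formula on 8 O.
Si: 1.11080 × 2.71106 = 3.011 atoms per formula unit.

3.011 Si apfu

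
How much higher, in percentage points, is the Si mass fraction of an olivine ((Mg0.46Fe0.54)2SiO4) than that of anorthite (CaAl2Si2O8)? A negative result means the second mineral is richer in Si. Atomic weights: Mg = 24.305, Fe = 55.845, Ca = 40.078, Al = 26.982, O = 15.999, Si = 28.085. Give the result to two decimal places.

-4.12 percentage points

M((Mg0.46Fe0.54)2SiO4) = 174.754 g/mol, so wt% Si = 28.085/174.754 × 100 = 16.07%.
M(CaAl2Si2O8) = 278.204 g/mol, so wt% Si = 56.170/278.204 × 100 = 20.19%.
16.07 − 20.19 = -4.12 pp.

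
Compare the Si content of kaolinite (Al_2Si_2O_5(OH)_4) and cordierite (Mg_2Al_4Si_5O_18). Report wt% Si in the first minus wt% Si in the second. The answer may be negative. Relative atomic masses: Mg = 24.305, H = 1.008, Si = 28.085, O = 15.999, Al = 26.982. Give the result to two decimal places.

-2.25 percentage points

First mineral: 56.170 g Si in 258.157 g formula = 21.76 wt% Si.
Second mineral: 140.425 g Si in 584.945 g formula = 24.01 wt% Si.
21.76% − 24.01% gives a difference of -2.25 percentage points.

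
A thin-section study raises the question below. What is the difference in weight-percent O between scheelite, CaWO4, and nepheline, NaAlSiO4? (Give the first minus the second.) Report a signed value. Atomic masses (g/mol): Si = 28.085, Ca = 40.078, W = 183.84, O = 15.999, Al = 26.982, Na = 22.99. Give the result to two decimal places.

-22.82 percentage points

O in CaWO4: molar mass 287.914 g/mol; 4×15.999 = 63.996 g → 22.23 wt%.
O in NaAlSiO4: molar mass 142.053 g/mol; 4×15.999 = 63.996 g → 45.05 wt%.
Difference = 22.23 − 45.05 = -22.82 percentage points.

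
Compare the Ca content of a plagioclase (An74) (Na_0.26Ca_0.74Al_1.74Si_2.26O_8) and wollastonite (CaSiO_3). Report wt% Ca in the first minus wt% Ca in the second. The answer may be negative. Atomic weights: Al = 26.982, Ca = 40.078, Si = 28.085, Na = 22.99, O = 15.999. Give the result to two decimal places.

First mineral: 29.658 g Ca in 274.048 g formula = 10.82 wt% Ca.
Second mineral: 40.078 g Ca in 116.160 g formula = 34.50 wt% Ca.
10.82% − 34.50% gives a difference of -23.68 percentage points.

-23.68 percentage points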